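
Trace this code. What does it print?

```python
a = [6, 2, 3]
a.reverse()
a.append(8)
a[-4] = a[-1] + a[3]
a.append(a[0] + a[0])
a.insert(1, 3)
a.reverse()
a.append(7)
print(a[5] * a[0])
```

reverse → [3, 2, 6]
append 8 → [3, 2, 6, 8]
a[-4] = a[-1]+a[3] = 8+8 = 16 → [16, 2, 6, 8]
append a[0]+a[0] = 16+16 = 32 → [16, 2, 6, 8, 32]
insert 3 at 1 → [16, 3, 2, 6, 8, 32]
reverse → [32, 8, 6, 2, 3, 16]
append 7 → [32, 8, 6, 2, 3, 16, 7]
a[5]*a[0] = 16*32 = 512

512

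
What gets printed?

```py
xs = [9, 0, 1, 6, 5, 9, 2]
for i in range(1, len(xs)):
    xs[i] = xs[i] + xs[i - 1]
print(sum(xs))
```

i=1: xs[1] = 0+9 = 9 → [9, 9, 1, 6, 5, 9, 2]
i=2: xs[2] = 1+9 = 10 → [9, 9, 10, 6, 5, 9, 2]
i=3: xs[3] = 6+10 = 16 → [9, 9, 10, 16, 5, 9, 2]
i=4: xs[4] = 5+16 = 21 → [9, 9, 10, 16, 21, 9, 2]
i=5: xs[5] = 9+21 = 30 → [9, 9, 10, 16, 21, 30, 2]
i=6: xs[6] = 2+30 = 32 → [9, 9, 10, 16, 21, 30, 32]
sum = 127

127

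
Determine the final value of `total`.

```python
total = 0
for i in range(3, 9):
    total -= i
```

-33

i=3: total = 0-3 = -3
i=4: total = (-3)-4 = -7
i=5: total = (-7)-5 = -12
i=6: total = (-12)-6 = -18
i=7: total = (-18)-7 = -25
i=8: total = (-25)-8 = -33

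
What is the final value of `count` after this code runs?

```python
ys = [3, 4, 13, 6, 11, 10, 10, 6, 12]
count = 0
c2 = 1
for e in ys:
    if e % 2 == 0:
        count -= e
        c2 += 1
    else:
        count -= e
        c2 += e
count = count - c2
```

-109

e=3: not even, count = 0-3 = -3; c2=4
e=4: even, count = (-3)-4 = -7; c2=5
e=13: not even, count = (-7)-13 = -20; c2=18
e=6: even, count = (-20)-6 = -26; c2=19
e=11: not even, count = (-26)-11 = -37; c2=30
e=10: even, count = (-37)-10 = -47; c2=31
e=10: even, count = (-47)-10 = -57; c2=32
e=6: even, count = (-57)-6 = -63; c2=33
e=12: even, count = (-63)-12 = -75; c2=34
count-c2 = (-75)-34 = -109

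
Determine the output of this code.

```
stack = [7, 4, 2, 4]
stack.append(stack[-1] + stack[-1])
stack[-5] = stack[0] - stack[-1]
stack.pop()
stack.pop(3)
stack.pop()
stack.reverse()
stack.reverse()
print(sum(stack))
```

3

append stack[-1]+stack[-1] = 4+4 = 8 → [7, 4, 2, 4, 8]
stack[-5] = stack[0]-stack[-1] = 7-8 = -1 → [-1, 4, 2, 4, 8]
pop() removes 8 → [-1, 4, 2, 4]
pop(3) removes 4 → [-1, 4, 2]
pop() removes 2 → [-1, 4]
reverse → [4, -1]
reverse → [-1, 4]
sum = 3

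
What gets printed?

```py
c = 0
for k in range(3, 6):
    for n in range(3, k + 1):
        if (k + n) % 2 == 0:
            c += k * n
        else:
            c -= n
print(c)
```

k=3,n=3: even sum, c = 0+9 = 9
k=4,n=3: odd sum, c = 9-3 = 6
k=4,n=4: even sum, c = 6+16 = 22
k=5,n=3: even sum, c = 22+15 = 37
k=5,n=4: odd sum, c = 37-4 = 33
k=5,n=5: even sum, c = 33+25 = 58

58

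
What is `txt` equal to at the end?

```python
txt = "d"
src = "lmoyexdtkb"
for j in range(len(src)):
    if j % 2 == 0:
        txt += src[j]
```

'dloedk'

j=0: add 'l' → 'dl'
j=1: skip
j=2: add 'o' → 'dlo'
j=3: skip
j=4: add 'e' → 'dloe'
j=5: skip
j=6: add 'd' → 'dloed'
j=7: skip
j=8: add 'k' → 'dloedk'
j=9: skip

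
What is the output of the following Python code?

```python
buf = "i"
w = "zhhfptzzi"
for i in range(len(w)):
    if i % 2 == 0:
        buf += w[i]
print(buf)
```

izhpzi

i=0: add 'z' → 'iz'
i=1: skip
i=2: add 'h' → 'izh'
i=3: skip
i=4: add 'p' → 'izhp'
i=5: skip
i=6: add 'z' → 'izhpz'
i=7: skip
i=8: add 'i' → 'izhpzi'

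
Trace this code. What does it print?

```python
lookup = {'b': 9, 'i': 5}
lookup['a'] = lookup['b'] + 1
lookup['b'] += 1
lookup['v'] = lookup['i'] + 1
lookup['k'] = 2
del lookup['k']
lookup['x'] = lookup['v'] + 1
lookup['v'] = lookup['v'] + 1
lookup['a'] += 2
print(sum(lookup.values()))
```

lookup['a'] = lookup['b']+1 = 10 → {'b': 9, 'i': 5, 'a': 10}
lookup['b'] = 9+1 = 10 → {'b': 10, 'i': 5, 'a': 10}
lookup['v'] = lookup['i']+1 = 6 → {'b': 10, 'i': 5, 'a': 10, 'v': 6}
lookup['k'] = 2 → {'b': 10, 'i': 5, 'a': 10, 'v': 6, 'k': 2}
del 'k' → {'b': 10, 'i': 5, 'a': 10, 'v': 6}
lookup['x'] = lookup['v']+1 = 7 → {'b': 10, 'i': 5, 'a': 10, 'v': 6, 'x': 7}
lookup['v'] = lookup['v']+1 = 7 → {'b': 10, 'i': 5, 'a': 10, 'v': 7, 'x': 7}
lookup['a'] = 10+2 = 12 → {'b': 10, 'i': 5, 'a': 12, 'v': 7, 'x': 7}
sum of values = 41

41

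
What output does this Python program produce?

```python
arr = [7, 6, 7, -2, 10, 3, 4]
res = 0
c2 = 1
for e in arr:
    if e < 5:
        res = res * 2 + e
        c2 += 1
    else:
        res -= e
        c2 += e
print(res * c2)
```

-6732

e=7: not <5, res = 0-7 = -7; c2=8
e=6: not <5, res = (-7)-6 = -13; c2=14
e=7: not <5, res = (-13)-7 = -20; c2=21
e=-2: <5, res = (-20)*2+(-2) = -42; c2=22
e=10: not <5, res = (-42)-10 = -52; c2=32
e=3: <5, res = (-52)*2+3 = -101; c2=33
e=4: <5, res = (-101)*2+4 = -198; c2=34
res*c2 = (-198)*34 = -6732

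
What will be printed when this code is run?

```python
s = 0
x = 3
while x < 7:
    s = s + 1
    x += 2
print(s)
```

x=3: s = 0+1 = 1
x=5: s = 1+1 = 2

2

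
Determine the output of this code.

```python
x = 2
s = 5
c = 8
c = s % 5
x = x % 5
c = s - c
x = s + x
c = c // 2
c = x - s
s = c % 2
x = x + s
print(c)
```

c = 5%5 = 0
x = 2%5 = 2
c = 5-0 = 5
x = 5+2 = 7
c = 5//2 = 2
c = 7-5 = 2
s = 2%2 = 0
x = 7+0 = 7

2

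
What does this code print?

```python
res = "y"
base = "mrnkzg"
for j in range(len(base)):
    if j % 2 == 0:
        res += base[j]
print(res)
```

ymnz

j=0: add 'm' → 'ym'
j=1: skip
j=2: add 'n' → 'ymn'
j=3: skip
j=4: add 'z' → 'ymnz'
j=5: skip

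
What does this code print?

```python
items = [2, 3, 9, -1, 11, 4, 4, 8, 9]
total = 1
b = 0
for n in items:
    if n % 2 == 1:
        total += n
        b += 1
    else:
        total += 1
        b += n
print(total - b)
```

n=2: not odd, total = 1+1 = 2; b=2
n=3: odd, total = 2+3 = 5; b=3
n=9: odd, total = 5+9 = 14; b=4
n=-1: odd, total = 14+(-1) = 13; b=5
n=11: odd, total = 13+11 = 24; b=6
n=4: not odd, total = 24+1 = 25; b=10
n=4: not odd, total = 25+1 = 26; b=14
n=8: not odd, total = 26+1 = 27; b=22
n=9: odd, total = 27+9 = 36; b=23
total-b = 36-23 = 13

13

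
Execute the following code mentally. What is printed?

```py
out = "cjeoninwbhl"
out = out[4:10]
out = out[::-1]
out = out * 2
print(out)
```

slice [4:10] → 'ninwbh'
reverse → 'hbwnin'
repeat ×2 → 'hbwninhbwnin'

hbwninhbwnin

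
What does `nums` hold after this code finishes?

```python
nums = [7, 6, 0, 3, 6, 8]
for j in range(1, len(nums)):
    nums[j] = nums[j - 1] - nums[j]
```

j=1: nums[1] = 7-6 = 1 → [7, 1, 0, 3, 6, 8]
j=2: nums[2] = 1-0 = 1 → [7, 1, 1, 3, 6, 8]
j=3: nums[3] = 1-3 = -2 → [7, 1, 1, -2, 6, 8]
j=4: nums[4] = (-2)-6 = -8 → [7, 1, 1, -2, -8, 8]
j=5: nums[5] = (-8)-8 = -16 → [7, 1, 1, -2, -8, -16]

[7, 1, 1, -2, -8, -16]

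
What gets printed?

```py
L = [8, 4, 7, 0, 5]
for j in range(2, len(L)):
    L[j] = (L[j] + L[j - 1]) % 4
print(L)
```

[8, 4, 3, 3, 0]

j=2: L[2] = (7+4)%4 = 3 → [8, 4, 3, 0, 5]
j=3: L[3] = (0+3)%4 = 3 → [8, 4, 3, 3, 5]
j=4: L[4] = (5+3)%4 = 0 → [8, 4, 3, 3, 0]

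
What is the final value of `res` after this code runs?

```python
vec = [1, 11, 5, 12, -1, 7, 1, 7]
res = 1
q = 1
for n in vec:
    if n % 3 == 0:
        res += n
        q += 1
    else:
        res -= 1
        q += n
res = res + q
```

39

n=1: not %3==0, res = 1-1 = 0; q=2
n=11: not %3==0, res = 0-1 = -1; q=13
n=5: not %3==0, res = (-1)-1 = -2; q=18
n=12: %3==0, res = (-2)+12 = 10; q=19
n=-1: not %3==0, res = 10-1 = 9; q=18
n=7: not %3==0, res = 9-1 = 8; q=25
n=1: not %3==0, res = 8-1 = 7; q=26
n=7: not %3==0, res = 7-1 = 6; q=33
res+q = 6+33 = 39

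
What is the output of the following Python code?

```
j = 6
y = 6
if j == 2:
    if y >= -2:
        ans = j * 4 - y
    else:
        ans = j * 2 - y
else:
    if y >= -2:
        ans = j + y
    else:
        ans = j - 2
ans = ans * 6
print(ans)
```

j=6, y=6
j == 2 is False; y >= -2 is True
→ ans = j + y = 12
ans = 12*6 = 72

72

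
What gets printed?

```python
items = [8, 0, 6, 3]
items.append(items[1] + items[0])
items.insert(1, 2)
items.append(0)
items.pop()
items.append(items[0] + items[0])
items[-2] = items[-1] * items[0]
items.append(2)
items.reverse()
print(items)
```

append items[1]+items[0] = 0+8 = 8 → [8, 0, 6, 3, 8]
insert 2 at 1 → [8, 2, 0, 6, 3, 8]
append 0 → [8, 2, 0, 6, 3, 8, 0]
pop() removes 0 → [8, 2, 0, 6, 3, 8]
append items[0]+items[0] = 8+8 = 16 → [8, 2, 0, 6, 3, 8, 16]
items[-2] = items[-1]*items[0] = 16*8 = 128 → [8, 2, 0, 6, 3, 128, 16]
append 2 → [8, 2, 0, 6, 3, 128, 16, 2]
reverse → [2, 16, 128, 3, 6, 0, 2, 8]

[2, 16, 128, 3, 6, 0, 2, 8]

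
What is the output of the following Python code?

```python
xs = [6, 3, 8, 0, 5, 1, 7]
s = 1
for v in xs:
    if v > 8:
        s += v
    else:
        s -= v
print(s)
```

-29

v=6: not >8, s = 1-6 = -5
v=3: not >8, s = (-5)-3 = -8
v=8: not >8, s = (-8)-8 = -16
v=0: not >8, s = (-16)-0 = -16
v=5: not >8, s = (-16)-5 = -21
v=1: not >8, s = (-21)-1 = -22
v=7: not >8, s = (-22)-7 = -29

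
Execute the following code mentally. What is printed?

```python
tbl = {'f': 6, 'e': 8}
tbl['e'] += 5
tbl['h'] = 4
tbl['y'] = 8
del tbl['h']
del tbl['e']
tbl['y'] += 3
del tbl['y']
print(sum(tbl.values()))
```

tbl['e'] = 8+5 = 13 → {'f': 6, 'e': 13}
tbl['h'] = 4 → {'f': 6, 'e': 13, 'h': 4}
tbl['y'] = 8 → {'f': 6, 'e': 13, 'h': 4, 'y': 8}
del 'h' → {'f': 6, 'e': 13, 'y': 8}
del 'e' → {'f': 6, 'y': 8}
tbl['y'] = 8+3 = 11 → {'f': 6, 'y': 11}
del 'y' → {'f': 6}
sum of values = 6

6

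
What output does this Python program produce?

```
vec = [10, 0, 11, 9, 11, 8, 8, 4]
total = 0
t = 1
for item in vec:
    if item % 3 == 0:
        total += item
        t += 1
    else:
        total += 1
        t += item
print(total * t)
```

825

item=10: not %3==0, total = 0+1 = 1; t=11
item=0: %3==0, total = 1+0 = 1; t=12
item=11: not %3==0, total = 1+1 = 2; t=23
item=9: %3==0, total = 2+9 = 11; t=24
item=11: not %3==0, total = 11+1 = 12; t=35
item=8: not %3==0, total = 12+1 = 13; t=43
item=8: not %3==0, total = 13+1 = 14; t=51
item=4: not %3==0, total = 14+1 = 15; t=55
total*t = 15*55 = 825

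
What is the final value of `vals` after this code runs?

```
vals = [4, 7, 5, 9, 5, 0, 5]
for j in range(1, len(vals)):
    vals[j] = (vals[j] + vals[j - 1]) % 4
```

[4, 3, 0, 1, 2, 2, 3]

j=1: vals[1] = (7+4)%4 = 3 → [4, 3, 5, 9, 5, 0, 5]
j=2: vals[2] = (5+3)%4 = 0 → [4, 3, 0, 9, 5, 0, 5]
j=3: vals[3] = (9+0)%4 = 1 → [4, 3, 0, 1, 5, 0, 5]
j=4: vals[4] = (5+1)%4 = 2 → [4, 3, 0, 1, 2, 0, 5]
j=5: vals[5] = (0+2)%4 = 2 → [4, 3, 0, 1, 2, 2, 5]
j=6: vals[6] = (5+2)%4 = 3 → [4, 3, 0, 1, 2, 2, 3]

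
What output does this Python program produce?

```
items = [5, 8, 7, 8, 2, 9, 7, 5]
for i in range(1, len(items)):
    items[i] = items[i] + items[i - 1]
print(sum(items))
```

i=1: items[1] = 8+5 = 13 → [5, 13, 7, 8, 2, 9, 7, 5]
i=2: items[2] = 7+13 = 20 → [5, 13, 20, 8, 2, 9, 7, 5]
i=3: items[3] = 8+20 = 28 → [5, 13, 20, 28, 2, 9, 7, 5]
i=4: items[4] = 2+28 = 30 → [5, 13, 20, 28, 30, 9, 7, 5]
i=5: items[5] = 9+30 = 39 → [5, 13, 20, 28, 30, 39, 7, 5]
i=6: items[6] = 7+39 = 46 → [5, 13, 20, 28, 30, 39, 46, 5]
i=7: items[7] = 5+46 = 51 → [5, 13, 20, 28, 30, 39, 46, 51]
sum = 232

232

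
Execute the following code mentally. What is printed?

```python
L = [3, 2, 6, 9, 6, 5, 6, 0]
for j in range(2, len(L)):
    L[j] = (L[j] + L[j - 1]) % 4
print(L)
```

j=2: L[2] = (6+2)%4 = 0 → [3, 2, 0, 9, 6, 5, 6, 0]
j=3: L[3] = (9+0)%4 = 1 → [3, 2, 0, 1, 6, 5, 6, 0]
j=4: L[4] = (6+1)%4 = 3 → [3, 2, 0, 1, 3, 5, 6, 0]
j=5: L[5] = (5+3)%4 = 0 → [3, 2, 0, 1, 3, 0, 6, 0]
j=6: L[6] = (6+0)%4 = 2 → [3, 2, 0, 1, 3, 0, 2, 0]
j=7: L[7] = (0+2)%4 = 2 → [3, 2, 0, 1, 3, 0, 2, 2]

[3, 2, 0, 1, 3, 0, 2, 2]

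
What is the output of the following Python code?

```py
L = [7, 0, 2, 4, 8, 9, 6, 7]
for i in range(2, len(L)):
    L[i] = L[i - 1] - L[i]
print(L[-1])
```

i=2: L[2] = 0-2 = -2 → [7, 0, -2, 4, 8, 9, 6, 7]
i=3: L[3] = (-2)-4 = -6 → [7, 0, -2, -6, 8, 9, 6, 7]
i=4: L[4] = (-6)-8 = -14 → [7, 0, -2, -6, -14, 9, 6, 7]
i=5: L[5] = (-14)-9 = -23 → [7, 0, -2, -6, -14, -23, 6, 7]
i=6: L[6] = (-23)-6 = -29 → [7, 0, -2, -6, -14, -23, -29, 7]
i=7: L[7] = (-29)-7 = -36 → [7, 0, -2, -6, -14, -23, -29, -36]

-36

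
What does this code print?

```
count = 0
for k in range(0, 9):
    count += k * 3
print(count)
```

k=0: count = 0+0*3 = 0
k=1: count = 0+1*3 = 3
k=2: count = 3+2*3 = 9
k=3: count = 9+3*3 = 18
k=4: count = 18+4*3 = 30
k=5: count = 30+5*3 = 45
k=6: count = 45+6*3 = 63
k=7: count = 63+7*3 = 84
k=8: count = 84+8*3 = 108

108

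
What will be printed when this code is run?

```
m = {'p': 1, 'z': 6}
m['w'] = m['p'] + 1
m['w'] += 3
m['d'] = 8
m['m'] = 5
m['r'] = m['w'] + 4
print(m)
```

m['w'] = m['p']+1 = 2 → {'p': 1, 'z': 6, 'w': 2}
m['w'] = 2+3 = 5 → {'p': 1, 'z': 6, 'w': 5}
m['d'] = 8 → {'p': 1, 'z': 6, 'w': 5, 'd': 8}
m['m'] = 5 → {'p': 1, 'z': 6, 'w': 5, 'd': 8, 'm': 5}
m['r'] = m['w']+4 = 9 → {'p': 1, 'z': 6, 'w': 5, 'd': 8, 'm': 5, 'r': 9}

{'p': 1, 'z': 6, 'w': 5, 'd': 8, 'm': 5, 'r': 9}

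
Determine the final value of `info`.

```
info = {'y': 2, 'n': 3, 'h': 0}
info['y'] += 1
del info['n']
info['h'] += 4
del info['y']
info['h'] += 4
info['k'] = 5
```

info['y'] = 2+1 = 3 → {'y': 3, 'n': 3, 'h': 0}
del 'n' → {'y': 3, 'h': 0}
info['h'] = 0+4 = 4 → {'y': 3, 'h': 4}
del 'y' → {'h': 4}
info['h'] = 4+4 = 8 → {'h': 8}
info['k'] = 5 → {'h': 8, 'k': 5}

{'h': 8, 'k': 5}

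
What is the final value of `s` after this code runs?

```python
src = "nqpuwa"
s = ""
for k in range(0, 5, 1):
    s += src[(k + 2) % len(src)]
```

'puwan'

k=0: add src[2]='p' → 'p'
k=1: add src[3]='u' → 'pu'
k=2: add src[4]='w' → 'puw'
k=3: add src[5]='a' → 'puwa'
k=4: add src[0]='n' → 'puwan'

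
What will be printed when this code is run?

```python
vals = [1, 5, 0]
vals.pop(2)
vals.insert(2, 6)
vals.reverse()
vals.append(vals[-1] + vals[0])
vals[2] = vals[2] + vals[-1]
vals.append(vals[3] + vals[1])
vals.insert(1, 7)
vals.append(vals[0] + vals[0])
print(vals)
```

[6, 7, 5, 8, 7, 12, 12]

pop(2) removes 0 → [1, 5]
insert 6 at 2 → [1, 5, 6]
reverse → [6, 5, 1]
append vals[-1]+vals[0] = 1+6 = 7 → [6, 5, 1, 7]
vals[2] = vals[2]+vals[-1] = 1+7 = 8 → [6, 5, 8, 7]
append vals[3]+vals[1] = 7+5 = 12 → [6, 5, 8, 7, 12]
insert 7 at 1 → [6, 7, 5, 8, 7, 12]
append vals[0]+vals[0] = 6+6 = 12 → [6, 7, 5, 8, 7, 12, 12]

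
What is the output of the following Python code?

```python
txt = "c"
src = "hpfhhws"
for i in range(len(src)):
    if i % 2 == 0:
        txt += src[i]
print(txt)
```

chfhs

i=0: add 'h' → 'ch'
i=1: skip
i=2: add 'f' → 'chf'
i=3: skip
i=4: add 'h' → 'chfh'
i=5: skip
i=6: add 's' → 'chfhs'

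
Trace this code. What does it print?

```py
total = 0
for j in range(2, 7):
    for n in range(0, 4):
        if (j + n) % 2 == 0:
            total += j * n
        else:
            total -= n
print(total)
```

40

j=2,n=0: even sum, total = 0+0 = 0
j=2,n=1: odd sum, total = 0-1 = -1
j=2,n=2: even sum, total = (-1)+4 = 3
j=2,n=3: odd sum, total = 3-3 = 0
j=3,n=0: odd sum, total = 0-0 = 0
j=3,n=1: even sum, total = 0+3 = 3
j=3,n=2: odd sum, total = 3-2 = 1
j=3,n=3: even sum, total = 1+9 = 10
j=4,n=0: even sum, total = 10+0 = 10
j=4,n=1: odd sum, total = 10-1 = 9
j=4,n=2: even sum, total = 9+8 = 17
j=4,n=3: odd sum, total = 17-3 = 14
j=5,n=0: odd sum, total = 14-0 = 14
j=5,n=1: even sum, total = 14+5 = 19
j=5,n=2: odd sum, total = 19-2 = 17
j=5,n=3: even sum, total = 17+15 = 32
j=6,n=0: even sum, total = 32+0 = 32
j=6,n=1: odd sum, total = 32-1 = 31
j=6,n=2: even sum, total = 31+12 = 43
j=6,n=3: odd sum, total = 43-3 = 40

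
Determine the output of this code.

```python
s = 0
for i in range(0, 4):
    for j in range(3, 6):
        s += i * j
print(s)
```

72

i=0,j=3: s = 0+0 = 0
i=0,j=4: s = 0+0 = 0
i=0,j=5: s = 0+0 = 0
i=1,j=3: s = 0+3 = 3
i=1,j=4: s = 3+4 = 7
i=1,j=5: s = 7+5 = 12
i=2,j=3: s = 12+6 = 18
i=2,j=4: s = 18+8 = 26
i=2,j=5: s = 26+10 = 36
i=3,j=3: s = 36+9 = 45
i=3,j=4: s = 45+12 = 57
i=3,j=5: s = 57+15 = 72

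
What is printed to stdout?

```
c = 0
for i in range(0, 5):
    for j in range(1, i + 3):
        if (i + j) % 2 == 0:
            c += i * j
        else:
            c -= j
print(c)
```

69

i=0,j=1: odd sum, c = 0-1 = -1
i=0,j=2: even sum, c = (-1)+0 = -1
i=1,j=1: even sum, c = (-1)+1 = 0
i=1,j=2: odd sum, c = 0-2 = -2
i=1,j=3: even sum, c = (-2)+3 = 1
i=2,j=1: odd sum, c = 1-1 = 0
i=2,j=2: even sum, c = 0+4 = 4
i=2,j=3: odd sum, c = 4-3 = 1
i=2,j=4: even sum, c = 1+8 = 9
i=3,j=1: even sum, c = 9+3 = 12
i=3,j=2: odd sum, c = 12-2 = 10
i=3,j=3: even sum, c = 10+9 = 19
i=3,j=4: odd sum, c = 19-4 = 15
i=3,j=5: even sum, c = 15+15 = 30
i=4,j=1: odd sum, c = 30-1 = 29
i=4,j=2: even sum, c = 29+8 = 37
i=4,j=3: odd sum, c = 37-3 = 34
i=4,j=4: even sum, c = 34+16 = 50
i=4,j=5: odd sum, c = 50-5 = 45
i=4,j=6: even sum, c = 45+24 = 69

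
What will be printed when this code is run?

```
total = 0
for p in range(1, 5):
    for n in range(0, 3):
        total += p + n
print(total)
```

p=1,n=0: total = 0+1 = 1
p=1,n=1: total = 1+2 = 3
p=1,n=2: total = 3+3 = 6
p=2,n=0: total = 6+2 = 8
p=2,n=1: total = 8+3 = 11
p=2,n=2: total = 11+4 = 15
p=3,n=0: total = 15+3 = 18
p=3,n=1: total = 18+4 = 22
p=3,n=2: total = 22+5 = 27
p=4,n=0: total = 27+4 = 31
p=4,n=1: total = 31+5 = 36
p=4,n=2: total = 36+6 = 42

42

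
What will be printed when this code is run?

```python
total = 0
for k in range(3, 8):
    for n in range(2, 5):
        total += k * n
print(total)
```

k=3,n=2: total = 0+6 = 6
k=3,n=3: total = 6+9 = 15
k=3,n=4: total = 15+12 = 27
k=4,n=2: total = 27+8 = 35
k=4,n=3: total = 35+12 = 47
k=4,n=4: total = 47+16 = 63
k=5,n=2: total = 63+10 = 73
k=5,n=3: total = 73+15 = 88
k=5,n=4: total = 88+20 = 108
k=6,n=2: total = 108+12 = 120
k=6,n=3: total = 120+18 = 138
k=6,n=4: total = 138+24 = 162
k=7,n=2: total = 162+14 = 176
k=7,n=3: total = 176+21 = 197
k=7,n=4: total = 197+28 = 225

225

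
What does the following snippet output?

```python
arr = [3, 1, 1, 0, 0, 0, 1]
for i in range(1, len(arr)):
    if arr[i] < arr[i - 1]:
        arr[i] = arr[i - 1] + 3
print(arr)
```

i=1: 1<3, arr[1] = 3+3 = 6 → [3, 6, 1, 0, 0, 0, 1]
i=2: 1<6, arr[2] = 6+3 = 9 → [3, 6, 9, 0, 0, 0, 1]
i=3: 0<9, arr[3] = 9+3 = 12 → [3, 6, 9, 12, 0, 0, 1]
i=4: 0<12, arr[4] = 12+3 = 15 → [3, 6, 9, 12, 15, 0, 1]
i=5: 0<15, arr[5] = 15+3 = 18 → [3, 6, 9, 12, 15, 18, 1]
i=6: 1<18, arr[6] = 18+3 = 21 → [3, 6, 9, 12, 15, 18, 21]

[3, 6, 9, 12, 15, 18, 21]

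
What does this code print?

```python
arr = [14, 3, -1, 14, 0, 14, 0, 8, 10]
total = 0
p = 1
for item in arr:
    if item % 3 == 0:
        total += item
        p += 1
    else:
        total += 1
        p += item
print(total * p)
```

item=14: not %3==0, total = 0+1 = 1; p=15
item=3: %3==0, total = 1+3 = 4; p=16
item=-1: not %3==0, total = 4+1 = 5; p=15
item=14: not %3==0, total = 5+1 = 6; p=29
item=0: %3==0, total = 6+0 = 6; p=30
item=14: not %3==0, total = 6+1 = 7; p=44
item=0: %3==0, total = 7+0 = 7; p=45
item=8: not %3==0, total = 7+1 = 8; p=53
item=10: not %3==0, total = 8+1 = 9; p=63
total*p = 9*63 = 567

567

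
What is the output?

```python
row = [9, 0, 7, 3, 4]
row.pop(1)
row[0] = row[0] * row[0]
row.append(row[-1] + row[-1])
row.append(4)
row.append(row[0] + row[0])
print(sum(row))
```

269

pop(1) removes 0 → [9, 7, 3, 4]
row[0] = row[0]*row[0] = 9*9 = 81 → [81, 7, 3, 4]
append row[-1]+row[-1] = 4+4 = 8 → [81, 7, 3, 4, 8]
append 4 → [81, 7, 3, 4, 8, 4]
append row[0]+row[0] = 81+81 = 162 → [81, 7, 3, 4, 8, 4, 162]
sum = 269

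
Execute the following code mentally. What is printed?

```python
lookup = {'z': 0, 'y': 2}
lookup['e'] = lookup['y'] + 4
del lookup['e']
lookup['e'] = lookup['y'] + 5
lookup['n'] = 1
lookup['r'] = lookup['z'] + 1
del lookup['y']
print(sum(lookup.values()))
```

lookup['e'] = lookup['y']+4 = 6 → {'z': 0, 'y': 2, 'e': 6}
del 'e' → {'z': 0, 'y': 2}
lookup['e'] = lookup['y']+5 = 7 → {'z': 0, 'y': 2, 'e': 7}
lookup['n'] = 1 → {'z': 0, 'y': 2, 'e': 7, 'n': 1}
lookup['r'] = lookup['z']+1 = 1 → {'z': 0, 'y': 2, 'e': 7, 'n': 1, 'r': 1}
del 'y' → {'z': 0, 'e': 7, 'n': 1, 'r': 1}
sum of values = 9

9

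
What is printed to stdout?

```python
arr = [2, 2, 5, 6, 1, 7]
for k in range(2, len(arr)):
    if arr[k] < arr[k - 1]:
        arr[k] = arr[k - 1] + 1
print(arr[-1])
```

k=2: 5>=2, unchanged → [2, 2, 5, 6, 1, 7]
k=3: 6>=5, unchanged → [2, 2, 5, 6, 1, 7]
k=4: 1<6, arr[4] = 6+1 = 7 → [2, 2, 5, 6, 7, 7]
k=5: 7>=7, unchanged → [2, 2, 5, 6, 7, 7]

7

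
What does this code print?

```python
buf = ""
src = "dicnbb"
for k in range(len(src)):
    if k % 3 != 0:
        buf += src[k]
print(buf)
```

k=0: skip
k=1: add 'i' → 'i'
k=2: add 'c' → 'ic'
k=3: skip
k=4: add 'b' → 'icb'
k=5: add 'b' → 'icbb'

icbb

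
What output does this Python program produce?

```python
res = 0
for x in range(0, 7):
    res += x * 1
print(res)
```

x=0: res = 0+0*1 = 0
x=1: res = 0+1*1 = 1
x=2: res = 1+2*1 = 3
x=3: res = 3+3*1 = 6
x=4: res = 6+4*1 = 10
x=5: res = 10+5*1 = 15
x=6: res = 15+6*1 = 21

21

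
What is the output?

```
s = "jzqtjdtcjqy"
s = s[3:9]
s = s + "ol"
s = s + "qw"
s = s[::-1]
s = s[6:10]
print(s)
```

slice [3:9] → 'tjdtcj'
+ 'ol' → 'tjdtcjol'
+ 'qw' → 'tjdtcjolqw'
reverse → 'wqlojctdjt'
slice [6:10] → 'tdjt'

tdjt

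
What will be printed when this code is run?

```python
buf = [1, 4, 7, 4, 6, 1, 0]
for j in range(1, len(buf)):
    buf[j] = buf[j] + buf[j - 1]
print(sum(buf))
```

j=1: buf[1] = 4+1 = 5 → [1, 5, 7, 4, 6, 1, 0]
j=2: buf[2] = 7+5 = 12 → [1, 5, 12, 4, 6, 1, 0]
j=3: buf[3] = 4+12 = 16 → [1, 5, 12, 16, 6, 1, 0]
j=4: buf[4] = 6+16 = 22 → [1, 5, 12, 16, 22, 1, 0]
j=5: buf[5] = 1+22 = 23 → [1, 5, 12, 16, 22, 23, 0]
j=6: buf[6] = 0+23 = 23 → [1, 5, 12, 16, 22, 23, 23]
sum = 102

102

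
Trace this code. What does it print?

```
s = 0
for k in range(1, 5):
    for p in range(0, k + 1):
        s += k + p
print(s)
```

k=1,p=0: s = 0+1 = 1
k=1,p=1: s = 1+2 = 3
k=2,p=0: s = 3+2 = 5
k=2,p=1: s = 5+3 = 8
k=2,p=2: s = 8+4 = 12
k=3,p=0: s = 12+3 = 15
k=3,p=1: s = 15+4 = 19
k=3,p=2: s = 19+5 = 24
k=3,p=3: s = 24+6 = 30
k=4,p=0: s = 30+4 = 34
k=4,p=1: s = 34+5 = 39
k=4,p=2: s = 39+6 = 45
k=4,p=3: s = 45+7 = 52
k=4,p=4: s = 52+8 = 60

60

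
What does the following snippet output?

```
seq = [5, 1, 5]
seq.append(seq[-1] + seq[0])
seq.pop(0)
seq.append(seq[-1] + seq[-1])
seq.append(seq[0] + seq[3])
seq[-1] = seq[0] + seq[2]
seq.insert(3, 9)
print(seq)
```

[1, 5, 10, 9, 20, 11]

append seq[-1]+seq[0] = 5+5 = 10 → [5, 1, 5, 10]
pop(0) removes 5 → [1, 5, 10]
append seq[-1]+seq[-1] = 10+10 = 20 → [1, 5, 10, 20]
append seq[0]+seq[3] = 1+20 = 21 → [1, 5, 10, 20, 21]
seq[-1] = seq[0]+seq[2] = 1+10 = 11 → [1, 5, 10, 20, 11]
insert 9 at 3 → [1, 5, 10, 9, 20, 11]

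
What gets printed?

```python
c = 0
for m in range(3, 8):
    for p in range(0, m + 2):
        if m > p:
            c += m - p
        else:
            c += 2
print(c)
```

m=3,p=0: 3>0, c = 0+3 = 3
m=3,p=1: 3>1, c = 3+2 = 5
m=3,p=2: 3>2, c = 5+1 = 6
m=3,p=3: not 3>3, c = 6+2 = 8
m=3,p=4: not 3>4, c = 8+2 = 10
m=4,p=0: 4>0, c = 10+4 = 14
m=4,p=1: 4>1, c = 14+3 = 17
m=4,p=2: 4>2, c = 17+2 = 19
m=4,p=3: 4>3, c = 19+1 = 20
m=4,p=4: not 4>4, c = 20+2 = 22
m=4,p=5: not 4>5, c = 22+2 = 24
m=5,p=0: 5>0, c = 24+5 = 29
m=5,p=1: 5>1, c = 29+4 = 33
m=5,p=2: 5>2, c = 33+3 = 36
m=5,p=3: 5>3, c = 36+2 = 38
m=5,p=4: 5>4, c = 38+1 = 39
m=5,p=5: not 5>5, c = 39+2 = 41
m=5,p=6: not 5>6, c = 41+2 = 43
m=6,p=0: 6>0, c = 43+6 = 49
m=6,p=1: 6>1, c = 49+5 = 54
m=6,p=2: 6>2, c = 54+4 = 58
m=6,p=3: 6>3, c = 58+3 = 61
m=6,p=4: 6>4, c = 61+2 = 63
m=6,p=5: 6>5, c = 63+1 = 64
m=6,p=6: not 6>6, c = 64+2 = 66
m=6,p=7: not 6>7, c = 66+2 = 68
m=7,p=0: 7>0, c = 68+7 = 75
m=7,p=1: 7>1, c = 75+6 = 81
m=7,p=2: 7>2, c = 81+5 = 86
m=7,p=3: 7>3, c = 86+4 = 90
m=7,p=4: 7>4, c = 90+3 = 93
m=7,p=5: 7>5, c = 93+2 = 95
m=7,p=6: 7>6, c = 95+1 = 96
m=7,p=7: not 7>7, c = 96+2 = 98
m=7,p=8: not 7>8, c = 98+2 = 100

100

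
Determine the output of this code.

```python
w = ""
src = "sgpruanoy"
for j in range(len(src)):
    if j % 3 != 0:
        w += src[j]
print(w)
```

gpuaoy

j=0: skip
j=1: add 'g' → 'g'
j=2: add 'p' → 'gp'
j=3: skip
j=4: add 'u' → 'gpu'
j=5: add 'a' → 'gpua'
j=6: skip
j=7: add 'o' → 'gpuao'
j=8: add 'y' → 'gpuaoy'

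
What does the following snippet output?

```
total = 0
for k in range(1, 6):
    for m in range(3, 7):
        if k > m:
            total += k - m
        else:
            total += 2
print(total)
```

k=1,m=3: not 1>3, total = 0+2 = 2
k=1,m=4: not 1>4, total = 2+2 = 4
k=1,m=5: not 1>5, total = 4+2 = 6
k=1,m=6: not 1>6, total = 6+2 = 8
k=2,m=3: not 2>3, total = 8+2 = 10
k=2,m=4: not 2>4, total = 10+2 = 12
k=2,m=5: not 2>5, total = 12+2 = 14
k=2,m=6: not 2>6, total = 14+2 = 16
k=3,m=3: not 3>3, total = 16+2 = 18
k=3,m=4: not 3>4, total = 18+2 = 20
k=3,m=5: not 3>5, total = 20+2 = 22
k=3,m=6: not 3>6, total = 22+2 = 24
k=4,m=3: 4>3, total = 24+1 = 25
k=4,m=4: not 4>4, total = 25+2 = 27
k=4,m=5: not 4>5, total = 27+2 = 29
k=4,m=6: not 4>6, total = 29+2 = 31
k=5,m=3: 5>3, total = 31+2 = 33
k=5,m=4: 5>4, total = 33+1 = 34
k=5,m=5: not 5>5, total = 34+2 = 36
k=5,m=6: not 5>6, total = 36+2 = 38

38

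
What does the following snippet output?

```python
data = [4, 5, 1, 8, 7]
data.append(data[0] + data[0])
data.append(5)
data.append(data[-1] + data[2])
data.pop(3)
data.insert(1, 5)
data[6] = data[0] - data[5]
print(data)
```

append data[0]+data[0] = 4+4 = 8 → [4, 5, 1, 8, 7, 8]
append 5 → [4, 5, 1, 8, 7, 8, 5]
append data[-1]+data[2] = 5+1 = 6 → [4, 5, 1, 8, 7, 8, 5, 6]
pop(3) removes 8 → [4, 5, 1, 7, 8, 5, 6]
insert 5 at 1 → [4, 5, 5, 1, 7, 8, 5, 6]
data[6] = data[0]-data[5] = 4-8 = -4 → [4, 5, 5, 1, 7, 8, -4, 6]

[4, 5, 5, 1, 7, 8, -4, 6]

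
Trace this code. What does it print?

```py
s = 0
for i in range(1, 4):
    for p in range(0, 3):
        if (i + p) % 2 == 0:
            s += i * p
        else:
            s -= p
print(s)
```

3

i=1,p=0: odd sum, s = 0-0 = 0
i=1,p=1: even sum, s = 0+1 = 1
i=1,p=2: odd sum, s = 1-2 = -1
i=2,p=0: even sum, s = (-1)+0 = -1
i=2,p=1: odd sum, s = (-1)-1 = -2
i=2,p=2: even sum, s = (-2)+4 = 2
i=3,p=0: odd sum, s = 2-0 = 2
i=3,p=1: even sum, s = 2+3 = 5
i=3,p=2: odd sum, s = 5-2 = 3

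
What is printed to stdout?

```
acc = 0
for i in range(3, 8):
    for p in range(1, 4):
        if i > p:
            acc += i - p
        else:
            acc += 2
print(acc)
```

47

i=3,p=1: 3>1, acc = 0+2 = 2
i=3,p=2: 3>2, acc = 2+1 = 3
i=3,p=3: not 3>3, acc = 3+2 = 5
i=4,p=1: 4>1, acc = 5+3 = 8
i=4,p=2: 4>2, acc = 8+2 = 10
i=4,p=3: 4>3, acc = 10+1 = 11
i=5,p=1: 5>1, acc = 11+4 = 15
i=5,p=2: 5>2, acc = 15+3 = 18
i=5,p=3: 5>3, acc = 18+2 = 20
i=6,p=1: 6>1, acc = 20+5 = 25
i=6,p=2: 6>2, acc = 25+4 = 29
i=6,p=3: 6>3, acc = 29+3 = 32
i=7,p=1: 7>1, acc = 32+6 = 38
i=7,p=2: 7>2, acc = 38+5 = 43
i=7,p=3: 7>3, acc = 43+4 = 47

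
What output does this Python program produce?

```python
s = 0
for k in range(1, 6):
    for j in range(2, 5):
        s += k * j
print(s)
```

k=1,j=2: s = 0+2 = 2
k=1,j=3: s = 2+3 = 5
k=1,j=4: s = 5+4 = 9
k=2,j=2: s = 9+4 = 13
k=2,j=3: s = 13+6 = 19
k=2,j=4: s = 19+8 = 27
k=3,j=2: s = 27+6 = 33
k=3,j=3: s = 33+9 = 42
k=3,j=4: s = 42+12 = 54
k=4,j=2: s = 54+8 = 62
k=4,j=3: s = 62+12 = 74
k=4,j=4: s = 74+16 = 90
k=5,j=2: s = 90+10 = 100
k=5,j=3: s = 100+15 = 115
k=5,j=4: s = 115+20 = 135

135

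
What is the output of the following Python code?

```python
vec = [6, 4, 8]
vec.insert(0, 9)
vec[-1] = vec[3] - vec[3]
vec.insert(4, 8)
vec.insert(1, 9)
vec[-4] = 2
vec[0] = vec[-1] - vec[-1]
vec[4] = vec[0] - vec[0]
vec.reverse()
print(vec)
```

[8, 0, 4, 2, 9, 0]

insert 9 at 0 → [9, 6, 4, 8]
vec[-1] = vec[3]-vec[3] = 8-8 = 0 → [9, 6, 4, 0]
insert 8 at 4 → [9, 6, 4, 0, 8]
insert 9 at 1 → [9, 9, 6, 4, 0, 8]
vec[-4] = 2 → [9, 9, 2, 4, 0, 8]
vec[0] = vec[-1]-vec[-1] = 8-8 = 0 → [0, 9, 2, 4, 0, 8]
vec[4] = vec[0]-vec[0] = 0-0 = 0 → [0, 9, 2, 4, 0, 8]
reverse → [8, 0, 4, 2, 9, 0]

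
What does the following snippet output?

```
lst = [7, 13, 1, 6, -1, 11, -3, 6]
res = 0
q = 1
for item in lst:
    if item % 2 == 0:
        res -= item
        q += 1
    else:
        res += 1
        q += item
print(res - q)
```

-37

item=7: not even, res = 0+1 = 1; q=8
item=13: not even, res = 1+1 = 2; q=21
item=1: not even, res = 2+1 = 3; q=22
item=6: even, res = 3-6 = -3; q=23
item=-1: not even, res = (-3)+1 = -2; q=22
item=11: not even, res = (-2)+1 = -1; q=33
item=-3: not even, res = (-1)+1 = 0; q=30
item=6: even, res = 0-6 = -6; q=31
res-q = (-6)-31 = -37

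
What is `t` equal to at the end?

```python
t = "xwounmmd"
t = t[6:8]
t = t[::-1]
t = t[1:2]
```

slice [6:8] → 'md'
reverse → 'dm'
slice [1:2] → 'm'

'm'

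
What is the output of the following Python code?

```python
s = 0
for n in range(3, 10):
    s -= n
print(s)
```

-42

n=3: s = 0-3 = -3
n=4: s = (-3)-4 = -7
n=5: s = (-7)-5 = -12
n=6: s = (-12)-6 = -18
n=7: s = (-18)-7 = -25
n=8: s = (-25)-8 = -33
n=9: s = (-33)-9 = -42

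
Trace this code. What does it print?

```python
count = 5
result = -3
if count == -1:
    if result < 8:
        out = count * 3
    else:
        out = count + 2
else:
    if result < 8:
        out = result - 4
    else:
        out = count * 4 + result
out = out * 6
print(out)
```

-42

count=5, result=-3
count == -1 is False; result < 8 is True
→ out = result - 4 = -7
out = (-7)*6 = -42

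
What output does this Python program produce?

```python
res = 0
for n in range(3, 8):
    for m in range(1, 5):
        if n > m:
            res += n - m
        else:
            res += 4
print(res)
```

n=3,m=1: 3>1, res = 0+2 = 2
n=3,m=2: 3>2, res = 2+1 = 3
n=3,m=3: not 3>3, res = 3+4 = 7
n=3,m=4: not 3>4, res = 7+4 = 11
n=4,m=1: 4>1, res = 11+3 = 14
n=4,m=2: 4>2, res = 14+2 = 16
n=4,m=3: 4>3, res = 16+1 = 17
n=4,m=4: not 4>4, res = 17+4 = 21
n=5,m=1: 5>1, res = 21+4 = 25
n=5,m=2: 5>2, res = 25+3 = 28
n=5,m=3: 5>3, res = 28+2 = 30
n=5,m=4: 5>4, res = 30+1 = 31
n=6,m=1: 6>1, res = 31+5 = 36
n=6,m=2: 6>2, res = 36+4 = 40
n=6,m=3: 6>3, res = 40+3 = 43
n=6,m=4: 6>4, res = 43+2 = 45
n=7,m=1: 7>1, res = 45+6 = 51
n=7,m=2: 7>2, res = 51+5 = 56
n=7,m=3: 7>3, res = 56+4 = 60
n=7,m=4: 7>4, res = 60+3 = 63

63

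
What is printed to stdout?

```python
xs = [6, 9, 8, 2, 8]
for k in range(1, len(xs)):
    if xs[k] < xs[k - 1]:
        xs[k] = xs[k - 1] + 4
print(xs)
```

[6, 9, 13, 17, 21]

k=1: 9>=6, unchanged → [6, 9, 8, 2, 8]
k=2: 8<9, xs[2] = 9+4 = 13 → [6, 9, 13, 2, 8]
k=3: 2<13, xs[3] = 13+4 = 17 → [6, 9, 13, 17, 8]
k=4: 8<17, xs[4] = 17+4 = 21 → [6, 9, 13, 17, 21]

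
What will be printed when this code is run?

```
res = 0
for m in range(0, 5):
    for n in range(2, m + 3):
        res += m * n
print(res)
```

m=0,n=2: res = 0+0 = 0
m=1,n=2: res = 0+2 = 2
m=1,n=3: res = 2+3 = 5
m=2,n=2: res = 5+4 = 9
m=2,n=3: res = 9+6 = 15
m=2,n=4: res = 15+8 = 23
m=3,n=2: res = 23+6 = 29
m=3,n=3: res = 29+9 = 38
m=3,n=4: res = 38+12 = 50
m=3,n=5: res = 50+15 = 65
m=4,n=2: res = 65+8 = 73
m=4,n=3: res = 73+12 = 85
m=4,n=4: res = 85+16 = 101
m=4,n=5: res = 101+20 = 121
m=4,n=6: res = 121+24 = 145

145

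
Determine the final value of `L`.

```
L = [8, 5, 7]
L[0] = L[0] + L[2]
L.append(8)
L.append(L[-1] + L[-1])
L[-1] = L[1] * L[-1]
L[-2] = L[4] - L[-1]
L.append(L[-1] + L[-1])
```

[15, 5, 7, 0, 80, 160]

L[0] = L[0]+L[2] = 8+7 = 15 → [15, 5, 7]
append 8 → [15, 5, 7, 8]
append L[-1]+L[-1] = 8+8 = 16 → [15, 5, 7, 8, 16]
L[-1] = L[1]*L[-1] = 5*16 = 80 → [15, 5, 7, 8, 80]
L[-2] = L[4]-L[-1] = 80-80 = 0 → [15, 5, 7, 0, 80]
append L[-1]+L[-1] = 80+80 = 160 → [15, 5, 7, 0, 80, 160]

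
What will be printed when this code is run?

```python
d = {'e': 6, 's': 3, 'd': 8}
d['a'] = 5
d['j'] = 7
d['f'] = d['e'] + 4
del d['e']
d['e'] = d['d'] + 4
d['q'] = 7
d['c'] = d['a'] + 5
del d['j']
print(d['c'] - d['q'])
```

3

d['a'] = 5 → {'e': 6, 's': 3, 'd': 8, 'a': 5}
d['j'] = 7 → {'e': 6, 's': 3, 'd': 8, 'a': 5, 'j': 7}
d['f'] = d['e']+4 = 10 → {'e': 6, 's': 3, 'd': 8, 'a': 5, 'j': 7, 'f': 10}
del 'e' → {'s': 3, 'd': 8, 'a': 5, 'j': 7, 'f': 10}
d['e'] = d['d']+4 = 12 → {'s': 3, 'd': 8, 'a': 5, 'j': 7, 'f': 10, 'e': 12}
d['q'] = 7 → {'s': 3, 'd': 8, 'a': 5, 'j': 7, 'f': 10, 'e': 12, 'q': 7}
d['c'] = d['a']+5 = 10 → {'s': 3, 'd': 8, 'a': 5, 'j': 7, 'f': 10, 'e': 12, 'q': 7, 'c': 10}
del 'j' → {'s': 3, 'd': 8, 'a': 5, 'f': 10, 'e': 12, 'q': 7, 'c': 10}
d['c']-d['q'] = 10-7 = 3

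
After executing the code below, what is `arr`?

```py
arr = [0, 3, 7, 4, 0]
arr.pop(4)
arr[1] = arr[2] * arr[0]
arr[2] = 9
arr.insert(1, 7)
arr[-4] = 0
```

pop(4) removes 0 → [0, 3, 7, 4]
arr[1] = arr[2]*arr[0] = 7*0 = 0 → [0, 0, 7, 4]
arr[2] = 9 → [0, 0, 9, 4]
insert 7 at 1 → [0, 7, 0, 9, 4]
arr[-4] = 0 → [0, 0, 0, 9, 4]

[0, 0, 0, 9, 4]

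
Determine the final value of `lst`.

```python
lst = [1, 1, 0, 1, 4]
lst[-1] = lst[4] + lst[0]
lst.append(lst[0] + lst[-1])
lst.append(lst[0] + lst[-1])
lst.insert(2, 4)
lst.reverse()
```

[7, 6, 5, 1, 0, 4, 1, 1]

lst[-1] = lst[4]+lst[0] = 4+1 = 5 → [1, 1, 0, 1, 5]
append lst[0]+lst[-1] = 1+5 = 6 → [1, 1, 0, 1, 5, 6]
append lst[0]+lst[-1] = 1+6 = 7 → [1, 1, 0, 1, 5, 6, 7]
insert 4 at 2 → [1, 1, 4, 0, 1, 5, 6, 7]
reverse → [7, 6, 5, 1, 0, 4, 1, 1]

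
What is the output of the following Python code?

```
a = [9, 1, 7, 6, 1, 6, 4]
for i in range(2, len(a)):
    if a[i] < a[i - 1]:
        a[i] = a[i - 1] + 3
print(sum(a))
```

75

i=2: 7>=1, unchanged → [9, 1, 7, 6, 1, 6, 4]
i=3: 6<7, a[3] = 7+3 = 10 → [9, 1, 7, 10, 1, 6, 4]
i=4: 1<10, a[4] = 10+3 = 13 → [9, 1, 7, 10, 13, 6, 4]
i=5: 6<13, a[5] = 13+3 = 16 → [9, 1, 7, 10, 13, 16, 4]
i=6: 4<16, a[6] = 16+3 = 19 → [9, 1, 7, 10, 13, 16, 19]
sum = 75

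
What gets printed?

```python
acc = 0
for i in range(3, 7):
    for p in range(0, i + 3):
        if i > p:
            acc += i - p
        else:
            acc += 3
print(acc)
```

88

i=3,p=0: 3>0, acc = 0+3 = 3
i=3,p=1: 3>1, acc = 3+2 = 5
i=3,p=2: 3>2, acc = 5+1 = 6
i=3,p=3: not 3>3, acc = 6+3 = 9
i=3,p=4: not 3>4, acc = 9+3 = 12
i=3,p=5: not 3>5, acc = 12+3 = 15
i=4,p=0: 4>0, acc = 15+4 = 19
i=4,p=1: 4>1, acc = 19+3 = 22
i=4,p=2: 4>2, acc = 22+2 = 24
i=4,p=3: 4>3, acc = 24+1 = 25
i=4,p=4: not 4>4, acc = 25+3 = 28
i=4,p=5: not 4>5, acc = 28+3 = 31
i=4,p=6: not 4>6, acc = 31+3 = 34
i=5,p=0: 5>0, acc = 34+5 = 39
i=5,p=1: 5>1, acc = 39+4 = 43
i=5,p=2: 5>2, acc = 43+3 = 46
i=5,p=3: 5>3, acc = 46+2 = 48
i=5,p=4: 5>4, acc = 48+1 = 49
i=5,p=5: not 5>5, acc = 49+3 = 52
i=5,p=6: not 5>6, acc = 52+3 = 55
i=5,p=7: not 5>7, acc = 55+3 = 58
i=6,p=0: 6>0, acc = 58+6 = 64
i=6,p=1: 6>1, acc = 64+5 = 69
i=6,p=2: 6>2, acc = 69+4 = 73
i=6,p=3: 6>3, acc = 73+3 = 76
i=6,p=4: 6>4, acc = 76+2 = 78
i=6,p=5: 6>5, acc = 78+1 = 79
i=6,p=6: not 6>6, acc = 79+3 = 82
i=6,p=7: not 6>7, acc = 82+3 = 85
i=6,p=8: not 6>8, acc = 85+3 = 88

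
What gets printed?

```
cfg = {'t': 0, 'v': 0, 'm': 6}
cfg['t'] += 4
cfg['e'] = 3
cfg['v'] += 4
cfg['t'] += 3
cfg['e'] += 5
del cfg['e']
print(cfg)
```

cfg['t'] = 0+4 = 4 → {'t': 4, 'v': 0, 'm': 6}
cfg['e'] = 3 → {'t': 4, 'v': 0, 'm': 6, 'e': 3}
cfg['v'] = 0+4 = 4 → {'t': 4, 'v': 4, 'm': 6, 'e': 3}
cfg['t'] = 4+3 = 7 → {'t': 7, 'v': 4, 'm': 6, 'e': 3}
cfg['e'] = 3+5 = 8 → {'t': 7, 'v': 4, 'm': 6, 'e': 8}
del 'e' → {'t': 7, 'v': 4, 'm': 6}

{'t': 7, 'v': 4, 'm': 6}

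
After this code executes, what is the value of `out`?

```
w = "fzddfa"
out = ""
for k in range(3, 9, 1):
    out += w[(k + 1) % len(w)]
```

k=3: add w[4]='f' → 'f'
k=4: add w[5]='a' → 'fa'
k=5: add w[0]='f' → 'faf'
k=6: add w[1]='z' → 'fafz'
k=7: add w[2]='d' → 'fafzd'
k=8: add w[3]='d' → 'fafzdd'

'fafzdd'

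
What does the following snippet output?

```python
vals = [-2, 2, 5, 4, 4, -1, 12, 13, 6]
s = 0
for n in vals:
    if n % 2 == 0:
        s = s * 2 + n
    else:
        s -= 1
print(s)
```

n=-2: even, s = 0*2+(-2) = -2
n=2: even, s = (-2)*2+2 = -2
n=5: not even, s = (-2)-1 = -3
n=4: even, s = (-3)*2+4 = -2
n=4: even, s = (-2)*2+4 = 0
n=-1: not even, s = 0-1 = -1
n=12: even, s = (-1)*2+12 = 10
n=13: not even, s = 10-1 = 9
n=6: even, s = 9*2+6 = 24

24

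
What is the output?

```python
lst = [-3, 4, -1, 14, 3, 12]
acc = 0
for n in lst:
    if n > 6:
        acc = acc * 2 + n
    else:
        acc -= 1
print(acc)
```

26

n=-3: not >6, acc = 0-1 = -1
n=4: not >6, acc = (-1)-1 = -2
n=-1: not >6, acc = (-2)-1 = -3
n=14: >6, acc = (-3)*2+14 = 8
n=3: not >6, acc = 8-1 = 7
n=12: >6, acc = 7*2+12 = 26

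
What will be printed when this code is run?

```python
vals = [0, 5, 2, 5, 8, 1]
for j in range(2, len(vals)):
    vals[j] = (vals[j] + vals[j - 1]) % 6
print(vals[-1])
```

j=2: vals[2] = (2+5)%6 = 1 → [0, 5, 1, 5, 8, 1]
j=3: vals[3] = (5+1)%6 = 0 → [0, 5, 1, 0, 8, 1]
j=4: vals[4] = (8+0)%6 = 2 → [0, 5, 1, 0, 2, 1]
j=5: vals[5] = (1+2)%6 = 3 → [0, 5, 1, 0, 2, 3]

3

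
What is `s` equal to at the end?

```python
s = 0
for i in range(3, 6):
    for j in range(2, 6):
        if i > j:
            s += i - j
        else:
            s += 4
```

34

i=3,j=2: 3>2, s = 0+1 = 1
i=3,j=3: not 3>3, s = 1+4 = 5
i=3,j=4: not 3>4, s = 5+4 = 9
i=3,j=5: not 3>5, s = 9+4 = 13
i=4,j=2: 4>2, s = 13+2 = 15
i=4,j=3: 4>3, s = 15+1 = 16
i=4,j=4: not 4>4, s = 16+4 = 20
i=4,j=5: not 4>5, s = 20+4 = 24
i=5,j=2: 5>2, s = 24+3 = 27
i=5,j=3: 5>3, s = 27+2 = 29
i=5,j=4: 5>4, s = 29+1 = 30
i=5,j=5: not 5>5, s = 30+4 = 34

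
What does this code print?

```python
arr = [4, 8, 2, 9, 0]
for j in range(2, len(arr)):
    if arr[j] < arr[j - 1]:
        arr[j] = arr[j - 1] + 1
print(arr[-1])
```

j=2: 2<8, arr[2] = 8+1 = 9 → [4, 8, 9, 9, 0]
j=3: 9>=9, unchanged → [4, 8, 9, 9, 0]
j=4: 0<9, arr[4] = 9+1 = 10 → [4, 8, 9, 9, 10]

10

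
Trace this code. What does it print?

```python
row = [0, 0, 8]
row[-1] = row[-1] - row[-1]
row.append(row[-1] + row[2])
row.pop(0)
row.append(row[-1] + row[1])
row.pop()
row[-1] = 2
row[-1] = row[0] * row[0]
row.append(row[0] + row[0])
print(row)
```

row[-1] = row[-1]-row[-1] = 8-8 = 0 → [0, 0, 0]
append row[-1]+row[2] = 0+0 = 0 → [0, 0, 0, 0]
pop(0) removes 0 → [0, 0, 0]
append row[-1]+row[1] = 0+0 = 0 → [0, 0, 0, 0]
pop() removes 0 → [0, 0, 0]
row[-1] = 2 → [0, 0, 2]
row[-1] = row[0]*row[0] = 0*0 = 0 → [0, 0, 0]
append row[0]+row[0] = 0+0 = 0 → [0, 0, 0, 0]

[0, 0, 0, 0]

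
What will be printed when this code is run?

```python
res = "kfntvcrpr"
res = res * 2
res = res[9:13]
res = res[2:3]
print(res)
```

n

repeat ×2 → 'kfntvcrprkfntvcrpr'
slice [9:13] → 'kfnt'
slice [2:3] → 'n'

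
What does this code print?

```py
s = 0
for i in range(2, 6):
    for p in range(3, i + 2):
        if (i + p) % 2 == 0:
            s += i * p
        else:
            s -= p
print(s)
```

40

i=2,p=3: odd sum, s = 0-3 = -3
i=3,p=3: even sum, s = (-3)+9 = 6
i=3,p=4: odd sum, s = 6-4 = 2
i=4,p=3: odd sum, s = 2-3 = -1
i=4,p=4: even sum, s = (-1)+16 = 15
i=4,p=5: odd sum, s = 15-5 = 10
i=5,p=3: even sum, s = 10+15 = 25
i=5,p=4: odd sum, s = 25-4 = 21
i=5,p=5: even sum, s = 21+25 = 46
i=5,p=6: odd sum, s = 46-6 = 40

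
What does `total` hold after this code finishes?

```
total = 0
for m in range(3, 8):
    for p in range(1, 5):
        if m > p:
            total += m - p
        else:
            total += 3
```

m=3,p=1: 3>1, total = 0+2 = 2
m=3,p=2: 3>2, total = 2+1 = 3
m=3,p=3: not 3>3, total = 3+3 = 6
m=3,p=4: not 3>4, total = 6+3 = 9
m=4,p=1: 4>1, total = 9+3 = 12
m=4,p=2: 4>2, total = 12+2 = 14
m=4,p=3: 4>3, total = 14+1 = 15
m=4,p=4: not 4>4, total = 15+3 = 18
m=5,p=1: 5>1, total = 18+4 = 22
m=5,p=2: 5>2, total = 22+3 = 25
m=5,p=3: 5>3, total = 25+2 = 27
m=5,p=4: 5>4, total = 27+1 = 28
m=6,p=1: 6>1, total = 28+5 = 33
m=6,p=2: 6>2, total = 33+4 = 37
m=6,p=3: 6>3, total = 37+3 = 40
m=6,p=4: 6>4, total = 40+2 = 42
m=7,p=1: 7>1, total = 42+6 = 48
m=7,p=2: 7>2, total = 48+5 = 53
m=7,p=3: 7>3, total = 53+4 = 57
m=7,p=4: 7>4, total = 57+3 = 60

60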